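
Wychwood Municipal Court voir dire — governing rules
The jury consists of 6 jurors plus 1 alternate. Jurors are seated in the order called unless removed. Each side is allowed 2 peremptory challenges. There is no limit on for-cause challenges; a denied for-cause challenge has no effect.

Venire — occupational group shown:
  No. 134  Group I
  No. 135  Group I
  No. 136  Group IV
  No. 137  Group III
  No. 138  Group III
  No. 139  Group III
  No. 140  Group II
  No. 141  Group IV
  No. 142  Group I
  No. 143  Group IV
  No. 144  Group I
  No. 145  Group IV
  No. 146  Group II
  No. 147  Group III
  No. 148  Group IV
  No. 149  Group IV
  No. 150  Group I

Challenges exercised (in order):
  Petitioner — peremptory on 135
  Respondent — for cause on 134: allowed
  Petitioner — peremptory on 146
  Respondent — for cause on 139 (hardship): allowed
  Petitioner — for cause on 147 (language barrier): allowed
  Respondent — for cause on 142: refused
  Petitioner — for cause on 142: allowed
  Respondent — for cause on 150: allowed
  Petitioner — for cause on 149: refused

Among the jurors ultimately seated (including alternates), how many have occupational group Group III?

2

Removed: #134, #135, #139, #142, #146, #147, #150.
Seated (7 incl. alternates): #136, #137, #138, #140, #141, #143, #144.
Of those, in Group III: #137, #138 → 2.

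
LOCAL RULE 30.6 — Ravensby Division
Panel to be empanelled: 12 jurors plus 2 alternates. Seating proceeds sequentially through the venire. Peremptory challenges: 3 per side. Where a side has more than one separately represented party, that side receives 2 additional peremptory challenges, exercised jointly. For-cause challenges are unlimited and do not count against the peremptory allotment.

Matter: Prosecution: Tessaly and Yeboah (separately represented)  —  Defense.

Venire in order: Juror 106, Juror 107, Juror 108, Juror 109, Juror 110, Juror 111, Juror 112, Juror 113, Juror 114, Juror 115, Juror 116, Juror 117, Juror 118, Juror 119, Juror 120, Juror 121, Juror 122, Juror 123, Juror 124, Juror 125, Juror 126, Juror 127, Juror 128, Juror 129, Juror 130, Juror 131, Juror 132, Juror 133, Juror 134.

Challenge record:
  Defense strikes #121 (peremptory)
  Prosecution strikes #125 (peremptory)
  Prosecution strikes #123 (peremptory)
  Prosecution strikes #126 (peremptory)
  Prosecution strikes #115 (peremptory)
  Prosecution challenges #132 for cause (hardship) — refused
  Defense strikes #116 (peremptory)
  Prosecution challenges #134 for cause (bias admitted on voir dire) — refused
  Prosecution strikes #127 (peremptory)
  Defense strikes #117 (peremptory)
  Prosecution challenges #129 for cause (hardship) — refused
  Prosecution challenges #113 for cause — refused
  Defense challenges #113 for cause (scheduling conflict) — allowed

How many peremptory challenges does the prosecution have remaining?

0

Prosecution allotment: 3 base + 2 multi-party = 5.
Prosecution peremptories used: #125, #123, #126, #115, #127 — 5 (for-cause on #132, #134, #129, #113 don't count).
Remaining: 5 − 5 = 0.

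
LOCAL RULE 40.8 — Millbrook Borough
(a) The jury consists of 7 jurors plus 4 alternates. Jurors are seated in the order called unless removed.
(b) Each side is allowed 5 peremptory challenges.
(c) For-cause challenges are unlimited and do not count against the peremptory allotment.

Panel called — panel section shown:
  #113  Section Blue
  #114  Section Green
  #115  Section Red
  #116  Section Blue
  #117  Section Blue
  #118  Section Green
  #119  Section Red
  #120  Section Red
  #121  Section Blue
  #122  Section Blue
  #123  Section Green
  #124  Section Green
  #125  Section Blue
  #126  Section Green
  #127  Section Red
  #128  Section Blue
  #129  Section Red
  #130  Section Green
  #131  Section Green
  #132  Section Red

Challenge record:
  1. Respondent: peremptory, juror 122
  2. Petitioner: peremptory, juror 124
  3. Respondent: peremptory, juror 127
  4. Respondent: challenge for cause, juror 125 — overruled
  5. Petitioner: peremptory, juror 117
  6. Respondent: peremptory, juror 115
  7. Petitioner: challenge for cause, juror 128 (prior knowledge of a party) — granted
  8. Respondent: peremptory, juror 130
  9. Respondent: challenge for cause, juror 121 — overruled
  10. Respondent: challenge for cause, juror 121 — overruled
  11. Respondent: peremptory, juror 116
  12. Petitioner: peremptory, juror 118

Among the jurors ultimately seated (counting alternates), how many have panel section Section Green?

Removed: #115, #116, #117, #118, #122, #124, #127, #128, #130.
Seated (11 incl. alternates): #113, #114, #119, #120, #121, #123, #125, #126, #129, #131, #132.
Of those, in Section Green: #114, #123, #126, #131 → 4.

4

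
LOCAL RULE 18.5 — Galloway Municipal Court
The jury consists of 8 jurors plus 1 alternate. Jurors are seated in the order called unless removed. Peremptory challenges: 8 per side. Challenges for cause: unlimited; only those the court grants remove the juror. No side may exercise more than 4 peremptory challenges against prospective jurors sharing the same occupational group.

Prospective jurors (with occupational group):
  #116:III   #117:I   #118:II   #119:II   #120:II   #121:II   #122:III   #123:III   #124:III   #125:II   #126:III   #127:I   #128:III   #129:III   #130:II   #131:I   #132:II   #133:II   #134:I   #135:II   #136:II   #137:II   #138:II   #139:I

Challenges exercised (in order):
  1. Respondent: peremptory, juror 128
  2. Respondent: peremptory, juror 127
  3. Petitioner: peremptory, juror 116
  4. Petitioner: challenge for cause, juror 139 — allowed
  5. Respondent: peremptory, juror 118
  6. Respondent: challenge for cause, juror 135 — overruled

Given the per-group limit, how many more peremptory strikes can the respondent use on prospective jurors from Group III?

3

Respondent peremptories so far: #128, #127, #118 — 3 of 8 used, 5 left overall.
Against Group III: #128 — 1 used; per-group cap 4 leaves 3.
Binding limit: min(5, 3) = 3.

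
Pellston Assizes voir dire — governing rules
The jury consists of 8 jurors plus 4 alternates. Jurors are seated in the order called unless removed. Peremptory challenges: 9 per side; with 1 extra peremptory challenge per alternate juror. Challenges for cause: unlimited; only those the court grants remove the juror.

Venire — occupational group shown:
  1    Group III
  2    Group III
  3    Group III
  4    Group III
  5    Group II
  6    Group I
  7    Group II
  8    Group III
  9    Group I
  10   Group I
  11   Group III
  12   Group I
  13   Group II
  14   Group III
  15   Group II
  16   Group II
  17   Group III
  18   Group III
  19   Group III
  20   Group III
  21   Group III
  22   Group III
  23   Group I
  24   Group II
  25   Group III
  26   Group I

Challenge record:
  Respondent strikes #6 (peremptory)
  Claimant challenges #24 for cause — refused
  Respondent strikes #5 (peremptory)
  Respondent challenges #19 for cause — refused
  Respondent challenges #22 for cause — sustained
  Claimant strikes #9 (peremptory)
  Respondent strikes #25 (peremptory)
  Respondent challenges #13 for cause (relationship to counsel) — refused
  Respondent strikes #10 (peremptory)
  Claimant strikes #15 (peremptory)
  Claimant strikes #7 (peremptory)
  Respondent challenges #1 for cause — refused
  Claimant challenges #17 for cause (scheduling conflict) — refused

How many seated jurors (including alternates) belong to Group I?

Removed: #5, #6, #7, #9, #10, #15, #22, #25.
Seated (12 incl. alternates): #1, #2, #3, #4, #8, #11, #12, #13, #14, #16, #17, #18.
Of those, in Group I: #12 → 1.

1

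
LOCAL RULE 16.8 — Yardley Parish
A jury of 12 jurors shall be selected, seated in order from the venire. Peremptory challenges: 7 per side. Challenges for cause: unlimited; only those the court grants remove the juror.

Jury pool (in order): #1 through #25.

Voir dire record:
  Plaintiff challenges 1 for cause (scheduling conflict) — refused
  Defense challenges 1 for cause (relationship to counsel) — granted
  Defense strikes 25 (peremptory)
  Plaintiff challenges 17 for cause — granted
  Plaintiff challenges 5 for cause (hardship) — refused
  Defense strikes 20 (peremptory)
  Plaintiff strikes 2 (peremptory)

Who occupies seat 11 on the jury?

13

Removed: #1, #2, #17, #20, #25. (#5 stays — for-cause denied.)
Filling seats in venire order through position 11: #3, #4, #5, #6, #7, #8, #9, #10, #11, #12, #13.
So seat 11 is #13.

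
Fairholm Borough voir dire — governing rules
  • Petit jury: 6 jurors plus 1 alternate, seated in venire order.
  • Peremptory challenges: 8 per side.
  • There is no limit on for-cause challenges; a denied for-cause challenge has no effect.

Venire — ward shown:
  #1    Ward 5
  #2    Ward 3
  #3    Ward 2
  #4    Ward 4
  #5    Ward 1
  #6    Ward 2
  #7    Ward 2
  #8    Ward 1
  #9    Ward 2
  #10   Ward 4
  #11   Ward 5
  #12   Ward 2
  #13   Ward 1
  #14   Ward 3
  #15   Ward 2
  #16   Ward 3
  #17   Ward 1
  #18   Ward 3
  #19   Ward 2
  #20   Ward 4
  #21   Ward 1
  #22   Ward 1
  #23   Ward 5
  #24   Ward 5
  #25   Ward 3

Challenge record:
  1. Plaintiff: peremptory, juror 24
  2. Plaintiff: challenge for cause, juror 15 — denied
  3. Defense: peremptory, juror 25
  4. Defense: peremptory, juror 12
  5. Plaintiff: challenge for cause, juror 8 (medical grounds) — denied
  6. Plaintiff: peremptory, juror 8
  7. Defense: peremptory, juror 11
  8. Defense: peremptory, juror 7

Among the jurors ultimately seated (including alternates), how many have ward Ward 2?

Removed: #7, #8, #11, #12, #24, #25.
Seated (7 incl. alternates): #1, #2, #3, #4, #5, #6, #9.
Of those, in Ward 2: #3, #6, #9 → 3.

3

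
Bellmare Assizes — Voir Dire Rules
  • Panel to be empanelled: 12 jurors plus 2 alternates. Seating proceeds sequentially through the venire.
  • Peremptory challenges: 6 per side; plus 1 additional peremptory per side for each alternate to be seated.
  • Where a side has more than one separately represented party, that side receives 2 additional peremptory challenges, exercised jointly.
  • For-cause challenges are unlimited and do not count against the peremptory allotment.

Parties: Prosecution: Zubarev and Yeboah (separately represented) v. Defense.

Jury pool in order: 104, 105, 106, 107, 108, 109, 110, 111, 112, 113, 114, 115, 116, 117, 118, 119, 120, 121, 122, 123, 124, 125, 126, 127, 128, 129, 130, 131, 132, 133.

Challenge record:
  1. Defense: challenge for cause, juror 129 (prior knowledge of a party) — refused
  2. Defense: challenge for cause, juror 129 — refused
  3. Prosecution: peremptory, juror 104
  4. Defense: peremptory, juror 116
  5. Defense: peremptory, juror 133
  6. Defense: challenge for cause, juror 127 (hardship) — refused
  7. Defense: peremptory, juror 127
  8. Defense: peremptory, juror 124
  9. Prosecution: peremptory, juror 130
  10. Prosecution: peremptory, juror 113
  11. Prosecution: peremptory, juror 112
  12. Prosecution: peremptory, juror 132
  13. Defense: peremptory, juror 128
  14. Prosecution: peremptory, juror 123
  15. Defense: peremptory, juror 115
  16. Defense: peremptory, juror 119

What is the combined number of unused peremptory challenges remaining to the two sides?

Prosecution allotment: 6 base + 1 × 2 alternates + 2 multi-party = 10. Defense allotment: 6 base + 1 × 2 alternates = 8.
Prosecution peremptories used: #104, #130, #113, #112, #132, #123 — 6.
Defense peremptories used: #116, #133, #127, #124, #128, #115, #119 — 7 (for-cause on #129, #129, #127 don't count).
Remaining: (10 − 6) + (8 − 7) = 5.

5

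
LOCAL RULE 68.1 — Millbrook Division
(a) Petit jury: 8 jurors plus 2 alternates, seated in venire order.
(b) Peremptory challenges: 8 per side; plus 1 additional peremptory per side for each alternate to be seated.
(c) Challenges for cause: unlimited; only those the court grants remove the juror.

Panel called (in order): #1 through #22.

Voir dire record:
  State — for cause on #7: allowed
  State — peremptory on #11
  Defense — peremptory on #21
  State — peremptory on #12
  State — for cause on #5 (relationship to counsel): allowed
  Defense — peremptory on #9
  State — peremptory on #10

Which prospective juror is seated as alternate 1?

Removed: #5, #7, #9, #10, #11, #12, #21.
Seating in order: seats 1–8 → #1, #2, #3, #4, #6, #8, #13, #14; alternates → #15, #16.
So alternate 1 is #15.

15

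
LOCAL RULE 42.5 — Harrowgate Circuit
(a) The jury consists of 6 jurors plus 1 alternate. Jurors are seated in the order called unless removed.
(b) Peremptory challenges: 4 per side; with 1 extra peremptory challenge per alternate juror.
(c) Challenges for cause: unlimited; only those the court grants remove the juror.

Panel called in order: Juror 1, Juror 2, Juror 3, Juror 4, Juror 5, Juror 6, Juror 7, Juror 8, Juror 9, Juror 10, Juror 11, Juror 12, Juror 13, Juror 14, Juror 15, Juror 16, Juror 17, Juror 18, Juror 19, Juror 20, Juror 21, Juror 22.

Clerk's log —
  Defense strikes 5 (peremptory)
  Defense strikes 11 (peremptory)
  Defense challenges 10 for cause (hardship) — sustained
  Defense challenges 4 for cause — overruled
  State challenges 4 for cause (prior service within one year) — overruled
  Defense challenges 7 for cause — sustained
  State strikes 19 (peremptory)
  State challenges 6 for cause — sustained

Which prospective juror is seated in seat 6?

9

Removed: #5, #6, #7, #10, #11, #19. (#4 stays — for-cause denied.)
Filling seats in venire order through position 6: #1, #2, #3, #4, #8, #9.
So seat 6 is #9.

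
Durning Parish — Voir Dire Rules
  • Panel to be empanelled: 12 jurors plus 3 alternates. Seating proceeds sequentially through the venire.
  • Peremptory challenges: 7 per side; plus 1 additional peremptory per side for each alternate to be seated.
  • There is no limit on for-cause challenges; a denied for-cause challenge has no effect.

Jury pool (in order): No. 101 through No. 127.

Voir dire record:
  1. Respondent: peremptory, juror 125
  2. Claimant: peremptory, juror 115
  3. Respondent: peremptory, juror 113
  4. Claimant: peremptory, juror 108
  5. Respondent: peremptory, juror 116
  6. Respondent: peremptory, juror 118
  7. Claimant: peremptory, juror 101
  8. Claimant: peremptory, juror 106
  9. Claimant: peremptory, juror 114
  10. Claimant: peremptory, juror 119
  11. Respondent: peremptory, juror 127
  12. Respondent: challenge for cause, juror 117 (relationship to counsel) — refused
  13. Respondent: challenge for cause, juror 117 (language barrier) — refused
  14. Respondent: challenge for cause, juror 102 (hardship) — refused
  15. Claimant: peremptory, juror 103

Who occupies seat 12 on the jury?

122

Removed: #101, #103, #106, #108, #113, #114, #115, #116, #118, #119, #125, #127. (#102, #117 stay — for-cause denied.)
Seating in order: seats 1–12 → #102, #104, #105, #107, #109, #110, #111, #112, #117, #120, #121, #122; alternates → #123, #124, #126.
So seat 12 is #122.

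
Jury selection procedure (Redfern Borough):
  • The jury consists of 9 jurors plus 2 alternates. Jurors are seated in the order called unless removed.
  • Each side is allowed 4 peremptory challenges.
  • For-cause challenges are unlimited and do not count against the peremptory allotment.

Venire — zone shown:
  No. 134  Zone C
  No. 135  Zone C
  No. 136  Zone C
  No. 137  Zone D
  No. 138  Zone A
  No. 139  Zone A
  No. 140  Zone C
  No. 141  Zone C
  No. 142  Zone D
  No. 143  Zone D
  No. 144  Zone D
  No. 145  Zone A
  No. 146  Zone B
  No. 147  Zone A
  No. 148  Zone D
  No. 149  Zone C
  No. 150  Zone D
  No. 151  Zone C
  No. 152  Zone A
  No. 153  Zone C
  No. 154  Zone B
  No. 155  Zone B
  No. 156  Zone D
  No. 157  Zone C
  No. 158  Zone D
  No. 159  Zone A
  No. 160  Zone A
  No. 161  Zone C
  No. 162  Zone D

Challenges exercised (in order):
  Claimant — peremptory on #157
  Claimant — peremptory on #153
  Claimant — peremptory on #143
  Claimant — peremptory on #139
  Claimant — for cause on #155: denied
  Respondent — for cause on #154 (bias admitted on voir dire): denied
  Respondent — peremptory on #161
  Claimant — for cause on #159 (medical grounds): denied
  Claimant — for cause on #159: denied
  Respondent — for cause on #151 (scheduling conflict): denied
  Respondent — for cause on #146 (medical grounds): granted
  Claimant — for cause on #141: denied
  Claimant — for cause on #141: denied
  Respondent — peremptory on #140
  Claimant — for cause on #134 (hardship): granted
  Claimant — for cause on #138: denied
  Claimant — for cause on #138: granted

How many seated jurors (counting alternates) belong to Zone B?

Removed: #134, #138, #139, #140, #143, #146, #153, #157, #161.
Seated (11 incl. alternates): #135, #136, #137, #141, #142, #144, #145, #147, #148, #149, #150.
None of those are in Zone B → 0.

0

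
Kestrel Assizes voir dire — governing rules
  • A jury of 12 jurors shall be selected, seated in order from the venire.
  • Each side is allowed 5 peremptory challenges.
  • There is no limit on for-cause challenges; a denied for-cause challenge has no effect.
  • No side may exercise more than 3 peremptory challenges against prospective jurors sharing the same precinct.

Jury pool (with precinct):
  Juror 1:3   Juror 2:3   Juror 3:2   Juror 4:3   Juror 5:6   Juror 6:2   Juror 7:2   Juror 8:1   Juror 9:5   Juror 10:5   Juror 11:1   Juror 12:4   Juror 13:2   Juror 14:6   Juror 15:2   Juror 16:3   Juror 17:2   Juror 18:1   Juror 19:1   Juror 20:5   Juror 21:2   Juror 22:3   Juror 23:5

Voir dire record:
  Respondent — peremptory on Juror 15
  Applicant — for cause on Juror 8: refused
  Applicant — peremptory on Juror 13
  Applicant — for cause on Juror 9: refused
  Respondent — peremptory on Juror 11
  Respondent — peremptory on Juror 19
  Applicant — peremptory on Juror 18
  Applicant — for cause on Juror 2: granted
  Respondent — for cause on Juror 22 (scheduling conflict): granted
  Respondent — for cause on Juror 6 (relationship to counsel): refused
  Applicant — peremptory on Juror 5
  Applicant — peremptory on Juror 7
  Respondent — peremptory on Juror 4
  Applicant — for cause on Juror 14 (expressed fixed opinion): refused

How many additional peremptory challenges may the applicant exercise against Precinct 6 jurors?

Applicant peremptories so far: #13, #18, #5, #7 — 4 of 5 used, 1 left overall.
Against Precinct 6: #5 — 1 used; per-precinct cap 3 leaves 2.
Binding limit: min(1, 2) = 1.

1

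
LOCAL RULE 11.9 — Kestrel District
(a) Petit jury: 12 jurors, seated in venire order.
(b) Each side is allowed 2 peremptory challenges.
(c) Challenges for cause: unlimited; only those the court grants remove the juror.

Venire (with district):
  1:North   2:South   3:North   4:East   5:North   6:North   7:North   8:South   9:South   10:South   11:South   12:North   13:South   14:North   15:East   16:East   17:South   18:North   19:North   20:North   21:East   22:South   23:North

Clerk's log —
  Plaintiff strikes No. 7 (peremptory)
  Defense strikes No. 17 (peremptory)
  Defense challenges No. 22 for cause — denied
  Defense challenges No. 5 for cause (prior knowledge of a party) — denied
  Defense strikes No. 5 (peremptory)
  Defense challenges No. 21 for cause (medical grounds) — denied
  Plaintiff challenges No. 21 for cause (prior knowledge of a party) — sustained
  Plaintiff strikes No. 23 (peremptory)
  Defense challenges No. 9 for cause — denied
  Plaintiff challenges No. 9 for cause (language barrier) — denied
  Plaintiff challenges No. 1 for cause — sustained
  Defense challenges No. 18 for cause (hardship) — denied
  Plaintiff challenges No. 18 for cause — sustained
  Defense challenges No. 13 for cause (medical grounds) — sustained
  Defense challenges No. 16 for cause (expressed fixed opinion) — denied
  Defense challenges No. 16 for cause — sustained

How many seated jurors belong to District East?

Removed: #1, #5, #7, #13, #16, #17, #18, #21, #23.
Seated jurors 1–12: #2, #3, #4, #6, #8, #9, #10, #11, #12, #14, #15, #19.
Of those, in District East: #4, #15 → 2.

2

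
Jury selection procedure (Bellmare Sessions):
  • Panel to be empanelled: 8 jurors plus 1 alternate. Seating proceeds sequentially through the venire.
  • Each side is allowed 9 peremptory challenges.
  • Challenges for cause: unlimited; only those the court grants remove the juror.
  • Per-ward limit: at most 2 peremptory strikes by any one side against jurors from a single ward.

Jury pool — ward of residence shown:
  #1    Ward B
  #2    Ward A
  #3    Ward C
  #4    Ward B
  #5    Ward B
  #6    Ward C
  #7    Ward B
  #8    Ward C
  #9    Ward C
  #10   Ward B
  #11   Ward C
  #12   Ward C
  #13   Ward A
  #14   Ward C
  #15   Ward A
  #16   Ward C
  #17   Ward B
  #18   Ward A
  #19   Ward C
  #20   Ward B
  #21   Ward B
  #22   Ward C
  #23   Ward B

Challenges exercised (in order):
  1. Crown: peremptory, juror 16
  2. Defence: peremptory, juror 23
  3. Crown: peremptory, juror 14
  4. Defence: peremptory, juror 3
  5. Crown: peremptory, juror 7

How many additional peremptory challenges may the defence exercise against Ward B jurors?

Defence peremptories so far: #23, #3 — 2 of 9 used, 7 left overall.
Against Ward B: #23 — 1 used; per-ward cap 2 leaves 1.
Binding limit: min(7, 1) = 1.

1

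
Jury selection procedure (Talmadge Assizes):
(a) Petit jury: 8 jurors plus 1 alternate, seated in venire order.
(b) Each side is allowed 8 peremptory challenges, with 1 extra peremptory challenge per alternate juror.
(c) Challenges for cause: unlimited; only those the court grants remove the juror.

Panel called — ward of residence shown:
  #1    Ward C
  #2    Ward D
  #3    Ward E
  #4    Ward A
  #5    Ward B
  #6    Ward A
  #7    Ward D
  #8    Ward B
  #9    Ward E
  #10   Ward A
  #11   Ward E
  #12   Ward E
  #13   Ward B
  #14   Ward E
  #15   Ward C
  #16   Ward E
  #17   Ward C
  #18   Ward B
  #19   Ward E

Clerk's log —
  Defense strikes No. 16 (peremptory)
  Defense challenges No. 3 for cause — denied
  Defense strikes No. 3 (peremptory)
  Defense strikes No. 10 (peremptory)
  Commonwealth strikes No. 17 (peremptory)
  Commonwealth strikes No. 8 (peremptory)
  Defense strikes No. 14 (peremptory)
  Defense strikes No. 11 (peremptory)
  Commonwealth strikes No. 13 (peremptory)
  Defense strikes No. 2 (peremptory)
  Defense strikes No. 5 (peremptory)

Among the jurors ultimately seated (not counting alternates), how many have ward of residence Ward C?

Removed: #2, #3, #5, #8, #10, #11, #13, #14, #16, #17.
Seated jurors 1–8: #1, #4, #6, #7, #9, #12, #15, #18 (alternates #19 not counted).
Of those, in Ward C: #1, #15 → 2.

2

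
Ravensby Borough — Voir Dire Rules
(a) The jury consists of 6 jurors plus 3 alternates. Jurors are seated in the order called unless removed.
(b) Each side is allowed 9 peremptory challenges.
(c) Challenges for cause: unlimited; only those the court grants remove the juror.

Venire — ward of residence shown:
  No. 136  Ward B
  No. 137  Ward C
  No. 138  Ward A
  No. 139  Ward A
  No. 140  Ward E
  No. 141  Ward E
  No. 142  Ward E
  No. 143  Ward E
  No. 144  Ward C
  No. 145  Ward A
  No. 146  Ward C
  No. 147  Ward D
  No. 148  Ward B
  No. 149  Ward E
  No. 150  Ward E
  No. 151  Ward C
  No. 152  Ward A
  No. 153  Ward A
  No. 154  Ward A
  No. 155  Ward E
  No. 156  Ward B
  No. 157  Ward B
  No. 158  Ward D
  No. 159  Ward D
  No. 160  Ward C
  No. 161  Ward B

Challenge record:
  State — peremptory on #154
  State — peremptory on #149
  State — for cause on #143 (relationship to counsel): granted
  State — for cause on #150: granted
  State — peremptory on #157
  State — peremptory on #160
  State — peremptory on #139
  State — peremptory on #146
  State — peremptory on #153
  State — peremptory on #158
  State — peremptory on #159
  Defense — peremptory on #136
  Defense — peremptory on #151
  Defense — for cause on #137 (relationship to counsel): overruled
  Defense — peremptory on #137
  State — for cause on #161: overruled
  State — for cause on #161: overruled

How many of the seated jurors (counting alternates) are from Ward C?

Removed: #136, #137, #139, #143, #146, #149, #150, #151, #153, #154, #157, #158, #159, #160.
Seated (9 incl. alternates): #138, #140, #141, #142, #144, #145, #147, #148, #152.
Of those, in Ward C: #144 → 1.

1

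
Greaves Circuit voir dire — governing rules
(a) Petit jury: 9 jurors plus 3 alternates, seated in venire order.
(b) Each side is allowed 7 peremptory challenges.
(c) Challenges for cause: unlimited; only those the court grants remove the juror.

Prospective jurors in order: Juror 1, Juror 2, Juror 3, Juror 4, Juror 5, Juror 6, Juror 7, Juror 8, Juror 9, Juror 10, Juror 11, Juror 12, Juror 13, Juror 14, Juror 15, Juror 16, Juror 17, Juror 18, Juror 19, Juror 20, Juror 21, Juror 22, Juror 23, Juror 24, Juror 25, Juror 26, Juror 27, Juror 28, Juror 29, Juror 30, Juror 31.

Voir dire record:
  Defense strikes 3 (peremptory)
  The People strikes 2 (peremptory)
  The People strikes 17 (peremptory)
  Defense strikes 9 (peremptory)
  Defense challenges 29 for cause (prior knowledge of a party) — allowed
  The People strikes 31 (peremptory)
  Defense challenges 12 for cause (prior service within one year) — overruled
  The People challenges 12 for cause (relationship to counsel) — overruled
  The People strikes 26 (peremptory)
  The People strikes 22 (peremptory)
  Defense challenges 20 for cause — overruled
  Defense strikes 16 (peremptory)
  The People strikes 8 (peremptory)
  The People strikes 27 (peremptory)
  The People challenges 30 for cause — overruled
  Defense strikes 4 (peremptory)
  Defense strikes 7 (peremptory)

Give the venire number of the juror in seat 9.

Removed: #2, #3, #4, #7, #8, #9, #16, #17, #22, #26, #27, #29, #31. (#12, #20, #30 stay — for-cause denied.)
Seating in order: seats 1–9 → #1, #5, #6, #10, #11, #12, #13, #14, #15; alternates → #18, #19, #20.
So seat 9 is #15.

15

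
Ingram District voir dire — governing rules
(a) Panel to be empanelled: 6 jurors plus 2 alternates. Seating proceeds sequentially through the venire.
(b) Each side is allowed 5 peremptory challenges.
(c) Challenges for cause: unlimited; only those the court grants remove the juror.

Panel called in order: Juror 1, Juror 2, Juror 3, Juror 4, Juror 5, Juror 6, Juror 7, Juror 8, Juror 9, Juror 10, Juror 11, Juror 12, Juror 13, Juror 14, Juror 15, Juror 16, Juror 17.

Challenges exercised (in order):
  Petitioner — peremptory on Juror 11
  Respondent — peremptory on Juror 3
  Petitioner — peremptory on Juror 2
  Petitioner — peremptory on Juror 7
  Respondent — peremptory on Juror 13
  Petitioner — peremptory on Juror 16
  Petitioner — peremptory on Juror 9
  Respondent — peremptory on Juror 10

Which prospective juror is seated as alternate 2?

15

Removed: #2, #3, #7, #9, #10, #11, #13, #16.
Seating in order: seats 1–6 → #1, #4, #5, #6, #8, #12; alternates → #14, #15.
So alternate 2 is #15.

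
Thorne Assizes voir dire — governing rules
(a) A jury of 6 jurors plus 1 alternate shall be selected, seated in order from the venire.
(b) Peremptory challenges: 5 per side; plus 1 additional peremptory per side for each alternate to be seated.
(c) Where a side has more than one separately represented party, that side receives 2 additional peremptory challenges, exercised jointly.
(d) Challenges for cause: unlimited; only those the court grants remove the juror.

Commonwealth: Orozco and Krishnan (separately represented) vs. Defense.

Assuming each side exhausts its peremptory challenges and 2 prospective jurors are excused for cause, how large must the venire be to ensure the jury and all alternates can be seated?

23

Seats to fill: 6 + 1 alternates = 7.
Peremptories — Commonwealth: 5 + 1×1 + 2 = 8; Defense: 5 + 1×1 = 6; total 14.
For-cause removals: 2.
Minimum venire: 7 + 14 + 2 = 23.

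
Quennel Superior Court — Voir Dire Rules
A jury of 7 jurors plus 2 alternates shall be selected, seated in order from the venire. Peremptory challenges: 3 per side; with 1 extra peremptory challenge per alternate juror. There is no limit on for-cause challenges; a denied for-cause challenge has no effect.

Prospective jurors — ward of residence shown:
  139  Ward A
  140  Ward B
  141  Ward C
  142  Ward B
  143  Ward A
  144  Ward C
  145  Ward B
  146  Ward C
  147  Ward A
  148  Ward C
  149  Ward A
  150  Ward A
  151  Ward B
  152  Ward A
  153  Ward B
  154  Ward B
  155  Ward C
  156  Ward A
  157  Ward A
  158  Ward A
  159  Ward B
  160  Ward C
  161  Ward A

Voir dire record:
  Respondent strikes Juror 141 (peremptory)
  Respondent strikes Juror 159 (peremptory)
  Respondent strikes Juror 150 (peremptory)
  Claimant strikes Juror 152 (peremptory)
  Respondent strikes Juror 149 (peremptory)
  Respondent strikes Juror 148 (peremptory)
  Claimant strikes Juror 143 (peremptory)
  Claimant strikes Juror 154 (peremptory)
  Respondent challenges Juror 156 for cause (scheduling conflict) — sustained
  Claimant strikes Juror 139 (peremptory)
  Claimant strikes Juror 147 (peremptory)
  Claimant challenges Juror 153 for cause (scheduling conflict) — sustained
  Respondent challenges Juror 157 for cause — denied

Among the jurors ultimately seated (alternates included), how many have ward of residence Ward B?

Removed: #139, #141, #143, #147, #148, #149, #150, #152, #153, #154, #156, #159.
Seated (9 incl. alternates): #140, #142, #144, #145, #146, #151, #155, #157, #158.
Of those, in Ward B: #140, #142, #145, #151 → 4.

4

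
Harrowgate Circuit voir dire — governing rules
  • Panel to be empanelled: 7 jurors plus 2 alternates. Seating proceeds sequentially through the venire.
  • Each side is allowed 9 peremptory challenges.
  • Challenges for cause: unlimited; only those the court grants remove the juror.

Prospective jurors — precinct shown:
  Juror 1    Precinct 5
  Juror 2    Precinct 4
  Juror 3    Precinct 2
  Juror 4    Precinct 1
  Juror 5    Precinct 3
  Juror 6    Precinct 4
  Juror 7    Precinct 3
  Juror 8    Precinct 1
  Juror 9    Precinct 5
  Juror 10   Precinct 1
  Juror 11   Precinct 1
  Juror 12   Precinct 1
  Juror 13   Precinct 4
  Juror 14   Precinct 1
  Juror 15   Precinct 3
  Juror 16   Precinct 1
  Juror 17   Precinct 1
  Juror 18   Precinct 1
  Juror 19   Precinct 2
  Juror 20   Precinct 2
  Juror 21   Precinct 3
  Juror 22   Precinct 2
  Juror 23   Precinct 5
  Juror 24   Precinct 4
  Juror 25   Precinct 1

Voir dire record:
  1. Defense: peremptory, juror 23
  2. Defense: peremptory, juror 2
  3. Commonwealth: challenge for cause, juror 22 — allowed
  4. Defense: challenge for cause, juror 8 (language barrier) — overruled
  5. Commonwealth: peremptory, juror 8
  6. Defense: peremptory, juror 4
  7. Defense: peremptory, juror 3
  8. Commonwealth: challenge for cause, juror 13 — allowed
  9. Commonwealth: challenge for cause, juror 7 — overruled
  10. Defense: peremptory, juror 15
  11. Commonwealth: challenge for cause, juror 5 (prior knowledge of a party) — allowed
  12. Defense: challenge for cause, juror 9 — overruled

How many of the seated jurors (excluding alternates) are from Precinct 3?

1

Removed: #2, #3, #4, #5, #8, #13, #15, #22, #23.
Seated jurors 1–7: #1, #6, #7, #9, #10, #11, #12 (alternates #14, #16 not counted).
Of those, in Precinct 3: #7 → 1.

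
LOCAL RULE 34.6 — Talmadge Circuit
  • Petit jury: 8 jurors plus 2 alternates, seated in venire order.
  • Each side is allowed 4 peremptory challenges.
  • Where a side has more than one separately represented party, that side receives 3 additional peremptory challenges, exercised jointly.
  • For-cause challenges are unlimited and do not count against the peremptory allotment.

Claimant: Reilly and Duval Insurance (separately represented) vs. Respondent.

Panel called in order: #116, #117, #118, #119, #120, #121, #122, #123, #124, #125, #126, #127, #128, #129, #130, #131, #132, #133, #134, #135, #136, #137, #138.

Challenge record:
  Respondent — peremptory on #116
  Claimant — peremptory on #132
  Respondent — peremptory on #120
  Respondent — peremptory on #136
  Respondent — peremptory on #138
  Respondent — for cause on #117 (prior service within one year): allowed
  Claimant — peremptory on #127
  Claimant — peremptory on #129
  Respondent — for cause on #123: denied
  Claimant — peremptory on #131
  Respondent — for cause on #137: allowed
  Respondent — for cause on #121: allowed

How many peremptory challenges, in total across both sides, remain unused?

3

Claimant allotment: 4 base + 3 multi-party = 7. Respondent allotment: 4.
Claimant peremptories used: #132, #127, #129, #131 — 4.
Respondent peremptories used: #116, #120, #136, #138 — 4 (for-cause on #117, #123, #137, #121 don't count).
Remaining: (7 − 4) + (4 − 4) = 3.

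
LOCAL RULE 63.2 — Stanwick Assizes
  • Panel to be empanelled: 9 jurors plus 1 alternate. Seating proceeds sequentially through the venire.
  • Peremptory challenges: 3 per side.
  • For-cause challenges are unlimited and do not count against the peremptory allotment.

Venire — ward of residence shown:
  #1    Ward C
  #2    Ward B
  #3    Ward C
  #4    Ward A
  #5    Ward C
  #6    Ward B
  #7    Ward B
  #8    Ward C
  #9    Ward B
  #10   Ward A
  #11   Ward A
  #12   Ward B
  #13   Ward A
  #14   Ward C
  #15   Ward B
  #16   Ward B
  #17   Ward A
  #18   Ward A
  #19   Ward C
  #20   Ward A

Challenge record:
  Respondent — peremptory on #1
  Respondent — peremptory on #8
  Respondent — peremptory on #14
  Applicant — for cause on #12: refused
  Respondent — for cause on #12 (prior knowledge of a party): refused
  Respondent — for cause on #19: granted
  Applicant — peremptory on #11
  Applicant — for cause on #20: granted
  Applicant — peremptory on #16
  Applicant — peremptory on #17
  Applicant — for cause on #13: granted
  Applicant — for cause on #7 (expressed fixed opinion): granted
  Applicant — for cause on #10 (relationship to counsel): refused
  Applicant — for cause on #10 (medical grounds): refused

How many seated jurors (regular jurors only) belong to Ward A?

Removed: #1, #7, #8, #11, #13, #14, #16, #17, #19, #20.
Seated jurors 1–9: #2, #3, #4, #5, #6, #9, #10, #12, #15 (alternates #18 not counted).
Of those, in Ward A: #4, #10 → 2.

2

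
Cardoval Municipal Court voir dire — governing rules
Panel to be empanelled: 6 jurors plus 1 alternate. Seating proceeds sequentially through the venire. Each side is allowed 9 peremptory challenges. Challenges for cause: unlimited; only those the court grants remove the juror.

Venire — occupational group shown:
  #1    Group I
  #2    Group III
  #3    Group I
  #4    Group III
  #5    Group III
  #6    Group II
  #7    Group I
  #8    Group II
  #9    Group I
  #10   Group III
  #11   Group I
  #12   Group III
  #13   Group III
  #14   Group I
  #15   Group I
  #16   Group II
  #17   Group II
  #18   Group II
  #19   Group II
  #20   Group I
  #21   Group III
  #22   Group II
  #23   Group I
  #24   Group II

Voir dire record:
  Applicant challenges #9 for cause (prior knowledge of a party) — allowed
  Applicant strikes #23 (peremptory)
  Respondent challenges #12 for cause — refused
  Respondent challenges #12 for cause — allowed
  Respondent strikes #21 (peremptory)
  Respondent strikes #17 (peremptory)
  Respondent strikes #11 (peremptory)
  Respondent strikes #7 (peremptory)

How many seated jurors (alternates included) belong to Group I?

2

Removed: #7, #9, #11, #12, #17, #21, #23.
Seated (7 incl. alternates): #1, #2, #3, #4, #5, #6, #8.
Of those, in Group I: #1, #3 → 2.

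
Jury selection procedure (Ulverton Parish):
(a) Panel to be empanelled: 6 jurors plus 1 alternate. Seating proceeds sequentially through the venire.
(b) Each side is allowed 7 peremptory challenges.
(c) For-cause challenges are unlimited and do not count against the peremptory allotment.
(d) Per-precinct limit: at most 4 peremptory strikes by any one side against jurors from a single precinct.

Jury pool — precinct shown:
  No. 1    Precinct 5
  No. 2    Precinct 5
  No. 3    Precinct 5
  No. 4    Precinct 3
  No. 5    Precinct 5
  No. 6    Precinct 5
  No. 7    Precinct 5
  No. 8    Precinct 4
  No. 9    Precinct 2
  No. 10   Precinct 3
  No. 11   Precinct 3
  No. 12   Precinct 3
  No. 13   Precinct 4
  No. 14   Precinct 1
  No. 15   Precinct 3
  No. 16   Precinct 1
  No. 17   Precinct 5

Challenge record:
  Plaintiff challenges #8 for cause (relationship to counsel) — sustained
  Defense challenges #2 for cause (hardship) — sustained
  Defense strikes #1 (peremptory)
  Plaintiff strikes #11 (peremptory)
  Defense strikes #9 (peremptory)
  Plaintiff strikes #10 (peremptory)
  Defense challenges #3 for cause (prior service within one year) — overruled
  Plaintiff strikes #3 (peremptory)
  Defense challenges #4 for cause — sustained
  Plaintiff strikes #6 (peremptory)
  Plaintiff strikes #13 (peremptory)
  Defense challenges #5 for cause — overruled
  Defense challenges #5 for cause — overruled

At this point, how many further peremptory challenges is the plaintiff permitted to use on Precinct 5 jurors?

Plaintiff peremptories so far: #11, #10, #3, #6, #13 — 5 of 7 used, 2 left overall.
Against Precinct 5: #3, #6 — 2 used; per-precinct cap 4 leaves 2.
Binding limit: min(2, 2) = 2.

2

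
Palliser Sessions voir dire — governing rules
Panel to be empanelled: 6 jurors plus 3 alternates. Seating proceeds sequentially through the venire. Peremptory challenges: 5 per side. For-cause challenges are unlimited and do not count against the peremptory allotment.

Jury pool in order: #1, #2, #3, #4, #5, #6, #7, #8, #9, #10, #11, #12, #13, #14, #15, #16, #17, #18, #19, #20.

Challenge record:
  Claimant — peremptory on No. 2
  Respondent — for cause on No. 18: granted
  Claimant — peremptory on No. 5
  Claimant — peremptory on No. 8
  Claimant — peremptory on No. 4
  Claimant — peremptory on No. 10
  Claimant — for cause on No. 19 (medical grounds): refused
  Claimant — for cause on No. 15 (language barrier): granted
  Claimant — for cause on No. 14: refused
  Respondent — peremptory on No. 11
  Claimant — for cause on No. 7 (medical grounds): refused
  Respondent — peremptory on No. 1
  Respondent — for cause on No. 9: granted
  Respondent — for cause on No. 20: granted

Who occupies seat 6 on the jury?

14

Removed: #1, #2, #4, #5, #8, #9, #10, #11, #15, #18, #20. (#7, #14, #19 stay — for-cause denied.)
Seating in order: seats 1–6 → #3, #6, #7, #12, #13, #14; alternates → #16, #17, #19.
So seat 6 is #14.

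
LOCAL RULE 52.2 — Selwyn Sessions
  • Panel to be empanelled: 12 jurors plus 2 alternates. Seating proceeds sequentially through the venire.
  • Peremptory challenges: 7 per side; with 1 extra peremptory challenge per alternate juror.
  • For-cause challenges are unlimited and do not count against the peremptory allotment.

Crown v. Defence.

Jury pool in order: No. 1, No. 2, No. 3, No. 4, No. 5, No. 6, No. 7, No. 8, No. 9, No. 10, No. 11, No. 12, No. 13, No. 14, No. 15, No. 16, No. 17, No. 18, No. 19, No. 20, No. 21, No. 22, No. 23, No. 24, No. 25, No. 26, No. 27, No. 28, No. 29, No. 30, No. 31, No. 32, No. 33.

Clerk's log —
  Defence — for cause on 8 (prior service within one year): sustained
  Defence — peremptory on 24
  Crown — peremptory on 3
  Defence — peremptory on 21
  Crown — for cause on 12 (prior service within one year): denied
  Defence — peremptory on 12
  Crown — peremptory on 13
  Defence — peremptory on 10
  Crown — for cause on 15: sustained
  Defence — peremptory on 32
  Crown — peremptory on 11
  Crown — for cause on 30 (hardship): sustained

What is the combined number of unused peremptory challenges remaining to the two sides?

Crown allotment: 7 base + 1 × 2 alternates = 9. Defence allotment: 7 base + 1 × 2 alternates = 9.
Crown peremptories used: #3, #13, #11 — 3 (for-cause on #12, #15, #30 don't count).
Defence peremptories used: #24, #21, #12, #10, #32 — 5 (the for-cause on #8 doesn't count).
Remaining: (9 − 3) + (9 − 5) = 10.

10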